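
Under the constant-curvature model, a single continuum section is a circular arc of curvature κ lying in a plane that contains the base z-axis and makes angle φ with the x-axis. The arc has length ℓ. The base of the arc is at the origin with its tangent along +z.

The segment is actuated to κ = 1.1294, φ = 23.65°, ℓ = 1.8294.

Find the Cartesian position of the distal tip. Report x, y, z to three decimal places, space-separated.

1.197 0.524 0.779

θ = κ·ℓ = 1.1294 × 1.8294 = 2.06612 rad
ρ = (1 − cos θ)/κ = (1 − -0.47532)/1.1294 = 1.30629
z = sin θ / κ = 0.87981/1.1294 = 0.77901
x = ρ cos φ = 1.30629 × cos(23.65°) = 1.19658
y = ρ sin φ = 1.30629 × sin(23.65°) = 0.52402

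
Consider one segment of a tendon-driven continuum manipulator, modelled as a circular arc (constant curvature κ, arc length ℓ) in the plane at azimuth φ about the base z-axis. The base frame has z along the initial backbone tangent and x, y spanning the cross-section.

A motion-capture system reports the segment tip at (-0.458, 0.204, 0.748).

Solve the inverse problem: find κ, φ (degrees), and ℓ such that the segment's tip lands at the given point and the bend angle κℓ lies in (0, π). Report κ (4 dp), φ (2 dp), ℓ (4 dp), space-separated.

ρ = √(x²+y²) = √(-0.458² + 0.204²) = 0.50138
φ = atan2(y, x) mod 360° = atan2(0.204, -0.458) = 155.9911°
|p|² = ρ² + z² = 0.50138² + 0.748² = 0.81088
κ = 2ρ / |p|² = 2×0.50138 / 0.81088 = 1.23662
θ = 2·atan2(ρ, z) = 2·atan2(0.50138, 0.748) = 1.18102 rad
ℓ = θ/κ = 1.18102/1.23662 = 0.95503

1.2366 155.99 0.9550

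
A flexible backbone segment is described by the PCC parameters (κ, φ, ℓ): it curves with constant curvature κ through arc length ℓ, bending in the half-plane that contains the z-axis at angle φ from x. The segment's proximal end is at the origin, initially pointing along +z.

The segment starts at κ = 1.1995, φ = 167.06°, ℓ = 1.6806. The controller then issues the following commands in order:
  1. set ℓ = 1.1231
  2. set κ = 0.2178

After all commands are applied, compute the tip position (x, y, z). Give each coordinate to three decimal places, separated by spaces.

initial: κ=1.1995, φ=167.06°, ℓ=1.6806
cmd 1: set ℓ=1.1231 → (κ,φ,ℓ)=(1.1995,167.06°,1.1231) → tip=(-0.6323,0.1453,0.8129)
cmd 2: set κ=0.2178 → (κ,φ,ℓ)=(0.2178,167.06°,1.1231) → tip=(-0.1332,0.0306,1.1119)

-0.133 0.031 1.112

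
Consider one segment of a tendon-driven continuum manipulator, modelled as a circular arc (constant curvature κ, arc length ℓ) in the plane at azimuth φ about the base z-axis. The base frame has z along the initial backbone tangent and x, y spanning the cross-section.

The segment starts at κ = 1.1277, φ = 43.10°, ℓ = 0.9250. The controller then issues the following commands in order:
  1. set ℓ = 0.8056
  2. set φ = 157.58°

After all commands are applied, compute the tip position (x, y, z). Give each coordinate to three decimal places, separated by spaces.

initial: κ=1.1277, φ=43.10°, ℓ=0.9250
cmd 1: set ℓ=0.8056 → (κ,φ,ℓ)=(1.1277,43.10°,0.8056) → tip=(0.2493,0.2333,0.6993)
cmd 2: set φ=157.58° → (κ,φ,ℓ)=(1.1277,157.58°,0.8056) → tip=(-0.3156,0.1302,0.6993)

-0.316 0.130 0.699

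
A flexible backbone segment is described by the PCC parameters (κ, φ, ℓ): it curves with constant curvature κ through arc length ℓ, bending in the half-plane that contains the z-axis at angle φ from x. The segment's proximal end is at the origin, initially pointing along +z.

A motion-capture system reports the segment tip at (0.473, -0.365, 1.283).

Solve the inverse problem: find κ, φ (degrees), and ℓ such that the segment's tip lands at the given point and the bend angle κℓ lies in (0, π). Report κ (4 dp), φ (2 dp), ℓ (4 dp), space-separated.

0.5965 322.34 1.4611

ρ = √(x²+y²) = √(0.473² + -0.365²) = 0.59746
φ = atan2(y, x) mod 360° = atan2(-0.365, 0.473) = 322.3437°
|p|² = ρ² + z² = 0.59746² + 1.283² = 2.00304
κ = 2ρ / |p|² = 2×0.59746 / 2.00304 = 0.59655
θ = 2·atan2(ρ, z) = 2·atan2(0.59746, 1.283) = 0.87162 rad
ℓ = θ/κ = 0.87162/0.59655 = 1.46110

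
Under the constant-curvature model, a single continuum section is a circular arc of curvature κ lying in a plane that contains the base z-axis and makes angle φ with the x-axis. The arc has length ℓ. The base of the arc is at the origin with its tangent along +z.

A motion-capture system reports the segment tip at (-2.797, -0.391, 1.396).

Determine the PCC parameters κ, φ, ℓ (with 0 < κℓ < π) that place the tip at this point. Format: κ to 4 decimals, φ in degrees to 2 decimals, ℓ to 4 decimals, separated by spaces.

0.5691 187.96 3.9068

ρ = √(x²+y²) = √(-2.797² + -0.391²) = 2.82420
φ = atan2(y, x) mod 360° = atan2(-0.391, -2.797) = 187.9580°
|p|² = ρ² + z² = 2.82420² + 1.396² = 9.92491
κ = 2ρ / |p|² = 2×2.82420 / 9.92491 = 0.56911
θ = 2·atan2(ρ, z) = 2·atan2(2.82420, 1.396) = 2.22344 rad
ℓ = θ/κ = 2.22344/0.56911 = 3.90685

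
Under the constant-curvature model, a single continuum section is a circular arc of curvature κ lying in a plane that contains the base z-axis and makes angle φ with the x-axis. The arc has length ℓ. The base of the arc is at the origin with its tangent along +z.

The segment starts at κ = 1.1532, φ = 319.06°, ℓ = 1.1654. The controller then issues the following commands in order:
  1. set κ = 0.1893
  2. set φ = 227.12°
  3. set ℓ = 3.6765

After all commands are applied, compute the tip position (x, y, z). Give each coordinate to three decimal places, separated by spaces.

initial: κ=1.1532, φ=319.06°, ℓ=1.1654
cmd 1: set κ=0.1893 → (κ,φ,ℓ)=(0.1893,319.06°,1.1654) → tip=(0.0967,-0.0839,1.1560)
cmd 2: set φ=227.12° → (κ,φ,ℓ)=(0.1893,227.12°,1.1654) → tip=(-0.0871,-0.0938,1.1560)
cmd 3: set ℓ=3.6765 → (κ,φ,ℓ)=(0.1893,227.12°,3.6765) → tip=(-0.8360,-0.9002,3.3868)

-0.836 -0.900 3.387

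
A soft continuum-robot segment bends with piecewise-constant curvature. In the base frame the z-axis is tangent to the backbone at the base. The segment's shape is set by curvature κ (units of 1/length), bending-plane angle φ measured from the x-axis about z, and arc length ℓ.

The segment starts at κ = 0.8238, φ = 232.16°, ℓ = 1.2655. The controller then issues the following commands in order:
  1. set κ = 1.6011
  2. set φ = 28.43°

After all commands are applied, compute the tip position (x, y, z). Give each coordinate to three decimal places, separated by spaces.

initial: κ=0.8238, φ=232.16°, ℓ=1.2655
cmd 1: set κ=1.6011 → (κ,φ,ℓ)=(1.6011,232.16°,1.2655) → tip=(-0.5517,-0.7102,0.5609)
cmd 2: set φ=28.43° → (κ,φ,ℓ)=(1.6011,28.43°,1.2655) → tip=(0.7908,0.4281,0.5609)

0.791 0.428 0.561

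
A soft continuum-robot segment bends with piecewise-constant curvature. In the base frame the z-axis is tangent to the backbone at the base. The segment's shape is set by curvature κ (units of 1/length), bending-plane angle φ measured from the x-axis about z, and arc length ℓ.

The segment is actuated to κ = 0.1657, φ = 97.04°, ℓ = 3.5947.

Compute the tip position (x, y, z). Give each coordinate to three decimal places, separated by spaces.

θ = κ·ℓ = 0.1657 × 3.5947 = 0.59564 rad
ρ = (1 − cos θ)/κ = (1 − 0.82779)/0.1657 = 1.03930
z = sin θ / κ = 0.56104/0.1657 = 3.38588
x = ρ cos φ = 1.03930 × cos(97.04°) = -0.12738
y = ρ sin φ = 1.03930 × sin(97.04°) = 1.03146

-0.127 1.031 3.386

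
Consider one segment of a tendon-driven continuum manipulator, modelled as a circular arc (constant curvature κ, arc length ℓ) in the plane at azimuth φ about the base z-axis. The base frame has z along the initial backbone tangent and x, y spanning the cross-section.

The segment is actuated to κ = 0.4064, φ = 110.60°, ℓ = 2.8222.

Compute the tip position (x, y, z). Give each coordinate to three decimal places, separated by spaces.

-0.510 1.356 2.243

θ = κ·ℓ = 0.4064 × 2.8222 = 1.14694 rad
ρ = (1 − cos θ)/κ = (1 − 0.41128)/0.4064 = 1.44863
z = sin θ / κ = 0.91151/0.4064 = 2.24289
x = ρ cos φ = 1.44863 × cos(110.60°) = -0.50969
y = ρ sin φ = 1.44863 × sin(110.60°) = 1.35600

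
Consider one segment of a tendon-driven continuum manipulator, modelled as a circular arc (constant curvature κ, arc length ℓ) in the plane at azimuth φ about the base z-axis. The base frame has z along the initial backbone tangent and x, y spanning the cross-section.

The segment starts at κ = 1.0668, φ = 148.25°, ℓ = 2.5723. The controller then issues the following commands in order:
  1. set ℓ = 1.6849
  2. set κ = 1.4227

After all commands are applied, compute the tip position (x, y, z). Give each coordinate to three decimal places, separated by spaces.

-1.037 0.642 0.476

initial: κ=1.0668, φ=148.25°, ℓ=2.5723
cmd 1: set ℓ=1.6849 → (κ,φ,ℓ)=(1.0668,148.25°,1.6849) → tip=(-0.9762,0.6041,0.9134)
cmd 2: set κ=1.4227 → (κ,φ,ℓ)=(1.4227,148.25°,1.6849) → tip=(-1.0373,0.6419,0.4763)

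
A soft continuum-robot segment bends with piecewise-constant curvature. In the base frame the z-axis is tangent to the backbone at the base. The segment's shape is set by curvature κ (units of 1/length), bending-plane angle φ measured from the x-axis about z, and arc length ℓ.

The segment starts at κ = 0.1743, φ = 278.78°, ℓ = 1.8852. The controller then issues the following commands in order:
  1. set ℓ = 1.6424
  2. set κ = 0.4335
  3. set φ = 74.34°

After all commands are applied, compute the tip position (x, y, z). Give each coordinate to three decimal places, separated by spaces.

initial: κ=0.1743, φ=278.78°, ℓ=1.8852
cmd 1: set ℓ=1.6424 → (κ,φ,ℓ)=(0.1743,278.78°,1.6424) → tip=(0.0356,-0.2307,1.6201)
cmd 2: set κ=0.4335 → (κ,φ,ℓ)=(0.4335,278.78°,1.6424) → tip=(0.0855,-0.5538,1.5071)
cmd 3: set φ=74.34° → (κ,φ,ℓ)=(0.4335,74.34°,1.6424) → tip=(0.1513,0.5396,1.5071)

0.151 0.540 1.507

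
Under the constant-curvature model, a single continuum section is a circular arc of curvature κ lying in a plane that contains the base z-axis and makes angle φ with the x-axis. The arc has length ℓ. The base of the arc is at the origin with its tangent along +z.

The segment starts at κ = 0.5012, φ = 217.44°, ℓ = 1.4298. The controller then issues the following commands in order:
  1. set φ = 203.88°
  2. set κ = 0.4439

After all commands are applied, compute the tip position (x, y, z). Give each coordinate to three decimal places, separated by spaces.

initial: κ=0.5012, φ=217.44°, ℓ=1.4298
cmd 1: set φ=203.88° → (κ,φ,ℓ)=(0.5012,203.88°,1.4298) → tip=(-0.4487,-0.1987,1.3105)
cmd 2: set κ=0.4439 → (κ,φ,ℓ)=(0.4439,203.88°,1.4298) → tip=(-0.4012,-0.1776,1.3357)

-0.401 -0.178 1.336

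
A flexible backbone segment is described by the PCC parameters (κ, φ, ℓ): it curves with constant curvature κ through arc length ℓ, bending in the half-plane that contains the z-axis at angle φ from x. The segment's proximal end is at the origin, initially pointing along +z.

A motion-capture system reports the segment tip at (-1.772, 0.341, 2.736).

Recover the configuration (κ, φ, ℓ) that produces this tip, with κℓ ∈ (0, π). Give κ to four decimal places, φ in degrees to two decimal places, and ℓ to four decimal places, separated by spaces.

ρ = √(x²+y²) = √(-1.772² + 0.341²) = 1.80451
φ = atan2(y, x) mod 360° = atan2(0.341, -1.772) = 169.1073°
|p|² = ρ² + z² = 1.80451² + 2.736² = 10.74196
κ = 2ρ / |p|² = 2×1.80451 / 10.74196 = 0.33597
θ = 2·atan2(ρ, z) = 2·atan2(1.80451, 2.736) = 1.16611 rad
ℓ = θ/κ = 1.16611/0.33597 = 3.47083

0.3360 169.11 3.4708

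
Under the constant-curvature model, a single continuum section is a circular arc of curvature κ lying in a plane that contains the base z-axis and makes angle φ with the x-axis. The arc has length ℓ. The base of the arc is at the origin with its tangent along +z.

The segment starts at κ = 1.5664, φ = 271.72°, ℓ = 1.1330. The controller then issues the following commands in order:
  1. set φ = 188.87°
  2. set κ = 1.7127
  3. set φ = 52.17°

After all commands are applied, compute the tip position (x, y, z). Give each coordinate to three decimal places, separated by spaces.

initial: κ=1.5664, φ=271.72°, ℓ=1.1330
cmd 1: set φ=188.87° → (κ,φ,ℓ)=(1.5664,188.87°,1.1330) → tip=(-0.7585,-0.1184,0.6252)
cmd 2: set κ=1.7127 → (κ,φ,ℓ)=(1.7127,188.87°,1.1330) → tip=(-0.7853,-0.1226,0.5444)
cmd 3: set φ=52.17° → (κ,φ,ℓ)=(1.7127,52.17°,1.1330) → tip=(0.4875,0.6278,0.5444)

0.487 0.628 0.544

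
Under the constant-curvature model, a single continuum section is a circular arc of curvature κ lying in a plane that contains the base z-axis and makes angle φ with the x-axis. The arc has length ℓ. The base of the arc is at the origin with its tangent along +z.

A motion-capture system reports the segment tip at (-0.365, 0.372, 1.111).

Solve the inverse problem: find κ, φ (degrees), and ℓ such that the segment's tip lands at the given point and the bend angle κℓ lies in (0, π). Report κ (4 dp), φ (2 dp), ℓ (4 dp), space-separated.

ρ = √(x²+y²) = √(-0.365² + 0.372²) = 0.52116
φ = atan2(y, x) mod 360° = atan2(0.372, -0.365) = 134.4558°
|p|² = ρ² + z² = 0.52116² + 1.111² = 1.50593
κ = 2ρ / |p|² = 2×0.52116 / 1.50593 = 0.69215
θ = 2·atan2(ρ, z) = 2·atan2(0.52116, 1.111) = 0.87723 rad
ℓ = θ/κ = 0.87723/0.69215 = 1.26741

0.6921 134.46 1.2674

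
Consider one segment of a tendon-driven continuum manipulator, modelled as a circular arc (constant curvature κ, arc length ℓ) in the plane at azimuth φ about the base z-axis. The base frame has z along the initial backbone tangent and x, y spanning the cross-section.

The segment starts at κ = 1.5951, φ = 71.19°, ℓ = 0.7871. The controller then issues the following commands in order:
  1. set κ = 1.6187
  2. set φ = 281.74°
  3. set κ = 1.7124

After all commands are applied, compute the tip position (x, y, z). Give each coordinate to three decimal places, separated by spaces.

initial: κ=1.5951, φ=71.19°, ℓ=0.7871
cmd 1: set κ=1.6187 → (κ,φ,ℓ)=(1.6187,71.19°,0.7871) → tip=(0.1410,0.4138,0.5908)
cmd 2: set φ=281.74° → (κ,φ,ℓ)=(1.6187,281.74°,0.7871) → tip=(0.0889,-0.4280,0.5908)
cmd 3: set κ=1.7124 → (κ,φ,ℓ)=(1.7124,281.74°,0.7871) → tip=(0.0925,-0.4453,0.5695)

0.093 -0.445 0.570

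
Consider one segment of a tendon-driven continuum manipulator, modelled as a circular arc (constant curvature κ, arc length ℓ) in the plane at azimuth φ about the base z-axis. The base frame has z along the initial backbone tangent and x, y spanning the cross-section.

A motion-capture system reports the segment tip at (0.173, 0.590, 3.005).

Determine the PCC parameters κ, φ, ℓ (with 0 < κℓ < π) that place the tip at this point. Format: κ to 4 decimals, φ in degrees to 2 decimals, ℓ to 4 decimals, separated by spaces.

ρ = √(x²+y²) = √(0.173² + 0.590²) = 0.61484
φ = atan2(y, x) mod 360° = atan2(0.590, 0.173) = 73.6578°
|p|² = ρ² + z² = 0.61484² + 3.005² = 9.40805
κ = 2ρ / |p|² = 2×0.61484 / 9.40805 = 0.13071
θ = 2·atan2(ρ, z) = 2·atan2(0.61484, 3.005) = 0.40364 rad
ℓ = θ/κ = 0.40364/0.13071 = 3.08818

0.1307 73.66 3.0882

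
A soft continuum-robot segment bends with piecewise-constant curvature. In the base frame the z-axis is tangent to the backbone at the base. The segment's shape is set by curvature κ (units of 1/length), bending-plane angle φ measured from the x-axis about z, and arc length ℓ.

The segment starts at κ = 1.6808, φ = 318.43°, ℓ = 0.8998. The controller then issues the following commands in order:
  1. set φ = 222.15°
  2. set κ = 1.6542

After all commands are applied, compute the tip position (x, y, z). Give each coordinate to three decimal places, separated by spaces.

-0.411 -0.372 0.602

initial: κ=1.6808, φ=318.43°, ℓ=0.8998
cmd 1: set φ=222.15° → (κ,φ,ℓ)=(1.6808,222.15°,0.8998) → tip=(-0.4153,-0.3760,0.5939)
cmd 2: set κ=1.6542 → (κ,φ,ℓ)=(1.6542,222.15°,0.8998) → tip=(-0.4113,-0.3723,0.6025)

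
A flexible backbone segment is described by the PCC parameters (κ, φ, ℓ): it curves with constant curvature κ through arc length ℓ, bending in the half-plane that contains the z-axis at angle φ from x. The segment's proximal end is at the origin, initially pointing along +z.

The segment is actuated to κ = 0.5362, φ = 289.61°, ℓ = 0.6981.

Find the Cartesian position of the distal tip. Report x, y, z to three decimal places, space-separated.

0.043 -0.122 0.682

θ = κ·ℓ = 0.5362 × 0.6981 = 0.37432 rad
ρ = (1 − cos θ)/κ = (1 − 0.93076)/0.5362 = 0.12914
z = sin θ / κ = 0.36564/0.5362 = 0.68191
x = ρ cos φ = 0.12914 × cos(289.61°) = 0.04334
y = ρ sin φ = 0.12914 × sin(289.61°) = -0.12165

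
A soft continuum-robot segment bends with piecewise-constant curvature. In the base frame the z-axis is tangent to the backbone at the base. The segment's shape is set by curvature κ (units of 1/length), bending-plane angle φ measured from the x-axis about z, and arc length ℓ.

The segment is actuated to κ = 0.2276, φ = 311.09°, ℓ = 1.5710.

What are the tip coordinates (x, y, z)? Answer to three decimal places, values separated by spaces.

0.183 -0.209 1.538

θ = κ·ℓ = 0.2276 × 1.5710 = 0.35756 rad
ρ = (1 − cos θ)/κ = (1 − 0.93675)/0.2276 = 0.27788
z = sin θ / κ = 0.34999/0.2276 = 1.53774
x = ρ cos φ = 0.27788 × cos(311.09°) = 0.18264
y = ρ sin φ = 0.27788 × sin(311.09°) = -0.20943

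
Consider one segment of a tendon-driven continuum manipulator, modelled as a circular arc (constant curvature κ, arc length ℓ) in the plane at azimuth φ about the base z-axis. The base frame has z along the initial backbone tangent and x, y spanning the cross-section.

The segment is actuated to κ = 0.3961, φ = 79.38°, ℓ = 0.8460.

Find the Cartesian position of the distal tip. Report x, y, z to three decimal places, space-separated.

θ = κ·ℓ = 0.3961 × 0.8460 = 0.33510 rad
ρ = (1 − cos θ)/κ = (1 − 0.94438)/0.3961 = 0.14043
z = sin θ / κ = 0.32886/0.3961 = 0.83026
x = ρ cos φ = 0.14043 × cos(79.38°) = 0.02588
y = ρ sin φ = 0.14043 × sin(79.38°) = 0.13802

0.026 0.138 0.830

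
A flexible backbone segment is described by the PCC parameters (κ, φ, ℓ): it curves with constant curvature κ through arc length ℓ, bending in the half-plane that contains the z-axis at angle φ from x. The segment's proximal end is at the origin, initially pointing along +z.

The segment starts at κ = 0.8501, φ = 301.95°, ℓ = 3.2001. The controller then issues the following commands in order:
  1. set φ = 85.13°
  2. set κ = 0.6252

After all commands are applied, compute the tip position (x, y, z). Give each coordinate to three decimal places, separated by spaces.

0.192 2.258 1.454

initial: κ=0.8501, φ=301.95°, ℓ=3.2001
cmd 1: set φ=85.13° → (κ,φ,ℓ)=(0.8501,85.13°,3.2001) → tip=(0.1910,2.2417,0.4809)
cmd 2: set κ=0.6252 → (κ,φ,ℓ)=(0.6252,85.13°,3.2001) → tip=(0.1924,2.2580,1.4539)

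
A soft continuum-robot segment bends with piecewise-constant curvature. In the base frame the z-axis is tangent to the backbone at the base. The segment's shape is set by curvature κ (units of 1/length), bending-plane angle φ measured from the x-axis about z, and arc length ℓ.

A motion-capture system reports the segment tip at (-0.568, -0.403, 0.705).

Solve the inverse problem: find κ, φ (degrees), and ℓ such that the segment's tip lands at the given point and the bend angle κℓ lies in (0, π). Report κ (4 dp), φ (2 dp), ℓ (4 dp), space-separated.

ρ = √(x²+y²) = √(-0.568² + -0.403²) = 0.69644
φ = atan2(y, x) mod 360° = atan2(-0.403, -0.568) = 215.3560°
|p|² = ρ² + z² = 0.69644² + 0.705² = 0.98206
κ = 2ρ / |p|² = 2×0.69644 / 0.98206 = 1.41833
θ = 2·atan2(ρ, z) = 2·atan2(0.69644, 0.705) = 1.55858 rad
ℓ = θ/κ = 1.55858/1.41833 = 1.09888

1.4183 215.36 1.0989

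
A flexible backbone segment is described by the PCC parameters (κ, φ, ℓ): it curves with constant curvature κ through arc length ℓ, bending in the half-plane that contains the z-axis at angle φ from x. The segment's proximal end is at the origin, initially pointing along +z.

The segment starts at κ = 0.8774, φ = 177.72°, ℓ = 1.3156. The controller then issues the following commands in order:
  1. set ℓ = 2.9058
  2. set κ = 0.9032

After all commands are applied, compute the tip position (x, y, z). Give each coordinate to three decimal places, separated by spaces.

initial: κ=0.8774, φ=177.72°, ℓ=1.3156
cmd 1: set ℓ=2.9058 → (κ,φ,ℓ)=(0.8774,177.72°,2.9058) → tip=(-2.0838,0.0830,0.6360)
cmd 2: set κ=0.9032 → (κ,φ,ℓ)=(0.9032,177.72°,2.9058) → tip=(-2.0680,0.0823,0.5473)

-2.068 0.082 0.547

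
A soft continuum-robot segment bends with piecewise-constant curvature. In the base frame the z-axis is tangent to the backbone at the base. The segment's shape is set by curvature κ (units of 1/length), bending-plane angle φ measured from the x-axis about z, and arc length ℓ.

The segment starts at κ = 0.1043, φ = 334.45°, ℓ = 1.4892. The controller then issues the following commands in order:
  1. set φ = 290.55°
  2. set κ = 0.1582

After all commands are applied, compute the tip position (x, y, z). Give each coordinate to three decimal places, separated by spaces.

0.061 -0.164 1.475

initial: κ=0.1043, φ=334.45°, ℓ=1.4892
cmd 1: set φ=290.55° → (κ,φ,ℓ)=(0.1043,290.55°,1.4892) → tip=(0.0405,-0.1081,1.4832)
cmd 2: set κ=0.1582 → (κ,φ,ℓ)=(0.1582,290.55°,1.4892) → tip=(0.0613,-0.1635,1.4755)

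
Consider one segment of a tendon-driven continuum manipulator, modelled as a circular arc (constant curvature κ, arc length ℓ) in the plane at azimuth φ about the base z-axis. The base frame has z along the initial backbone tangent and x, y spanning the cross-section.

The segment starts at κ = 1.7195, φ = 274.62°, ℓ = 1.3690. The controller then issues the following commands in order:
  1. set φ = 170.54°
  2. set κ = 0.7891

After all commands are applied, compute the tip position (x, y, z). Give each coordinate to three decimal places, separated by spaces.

-0.661 0.110 1.118

initial: κ=1.7195, φ=274.62°, ℓ=1.3690
cmd 1: set φ=170.54° → (κ,φ,ℓ)=(1.7195,170.54°,1.3690) → tip=(-0.9784,0.1630,0.4121)
cmd 2: set κ=0.7891 → (κ,φ,ℓ)=(0.7891,170.54°,1.3690) → tip=(-0.6612,0.1102,1.1178)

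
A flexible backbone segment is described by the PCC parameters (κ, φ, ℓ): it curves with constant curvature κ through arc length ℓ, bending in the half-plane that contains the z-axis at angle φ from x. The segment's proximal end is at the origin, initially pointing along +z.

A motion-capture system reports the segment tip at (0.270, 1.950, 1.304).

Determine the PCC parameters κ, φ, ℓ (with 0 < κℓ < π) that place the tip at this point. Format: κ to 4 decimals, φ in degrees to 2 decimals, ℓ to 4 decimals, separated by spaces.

0.7061 82.12 2.7920

ρ = √(x²+y²) = √(0.270² + 1.950²) = 1.96860
φ = atan2(y, x) mod 360° = atan2(1.950, 0.270) = 82.1169°
|p|² = ρ² + z² = 1.96860² + 1.304² = 5.57582
κ = 2ρ / |p|² = 2×1.96860 / 5.57582 = 0.70612
θ = 2·atan2(ρ, z) = 2·atan2(1.96860, 1.304) = 1.97151 rad
ℓ = θ/κ = 1.97151/0.70612 = 2.79202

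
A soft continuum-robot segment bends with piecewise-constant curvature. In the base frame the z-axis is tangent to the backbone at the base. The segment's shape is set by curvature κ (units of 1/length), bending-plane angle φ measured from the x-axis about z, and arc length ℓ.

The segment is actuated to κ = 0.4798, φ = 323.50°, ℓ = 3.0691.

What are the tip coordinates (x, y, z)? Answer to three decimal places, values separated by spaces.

θ = κ·ℓ = 0.4798 × 3.0691 = 1.47255 rad
ρ = (1 − cos θ)/κ = (1 − 0.09808)/0.4798 = 1.87977
z = sin θ / κ = 0.99518/0.4798 = 2.07415
x = ρ cos φ = 1.87977 × cos(323.50°) = 1.51107
y = ρ sin φ = 1.87977 × sin(323.50°) = -1.11813

1.511 -1.118 2.074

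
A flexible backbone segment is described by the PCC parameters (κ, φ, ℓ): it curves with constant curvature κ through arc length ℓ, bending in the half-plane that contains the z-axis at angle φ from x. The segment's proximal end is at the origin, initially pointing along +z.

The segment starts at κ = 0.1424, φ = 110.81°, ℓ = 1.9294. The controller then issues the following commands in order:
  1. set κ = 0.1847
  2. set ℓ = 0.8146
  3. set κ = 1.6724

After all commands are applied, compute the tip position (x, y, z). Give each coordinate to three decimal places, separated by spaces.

initial: κ=0.1424, φ=110.81°, ℓ=1.9294
cmd 1: set κ=0.1847 → (κ,φ,ℓ)=(0.1847,110.81°,1.9294) → tip=(-0.1208,0.3180,1.8888)
cmd 2: set ℓ=0.8146 → (κ,φ,ℓ)=(0.1847,110.81°,0.8146) → tip=(-0.0217,0.0572,0.8115)
cmd 3: set κ=1.6724 → (κ,φ,ℓ)=(1.6724,110.81°,0.8146) → tip=(-0.1685,0.4433,0.5850)

-0.168 0.443 0.585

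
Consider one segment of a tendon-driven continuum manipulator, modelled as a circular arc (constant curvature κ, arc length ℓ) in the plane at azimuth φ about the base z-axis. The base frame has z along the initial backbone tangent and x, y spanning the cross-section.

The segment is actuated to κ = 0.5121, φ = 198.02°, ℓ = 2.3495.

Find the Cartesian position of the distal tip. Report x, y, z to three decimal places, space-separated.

θ = κ·ℓ = 0.5121 × 2.3495 = 1.20318 rad
ρ = (1 − cos θ)/κ = (1 − 0.35939)/0.5121 = 1.25094
z = sin θ / κ = 0.93319/0.5121 = 1.82227
x = ρ cos φ = 1.25094 × cos(198.02°) = -1.18958
y = ρ sin φ = 1.25094 × sin(198.02°) = -0.38698

-1.190 -0.387 1.822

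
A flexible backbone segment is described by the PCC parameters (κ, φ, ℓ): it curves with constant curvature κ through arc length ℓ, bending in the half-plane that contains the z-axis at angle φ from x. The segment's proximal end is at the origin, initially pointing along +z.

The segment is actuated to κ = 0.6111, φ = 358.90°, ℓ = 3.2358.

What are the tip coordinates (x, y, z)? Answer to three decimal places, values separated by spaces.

θ = κ·ℓ = 0.6111 × 3.2358 = 1.97740 rad
ρ = (1 − cos θ)/κ = (1 − -0.39549)/0.6111 = 2.28357
z = sin θ / κ = 0.91847/0.6111 = 1.50298
x = ρ cos φ = 2.28357 × cos(358.90°) = 2.28315
y = ρ sin φ = 2.28357 × sin(358.90°) = -0.04384

2.283 -0.044 1.503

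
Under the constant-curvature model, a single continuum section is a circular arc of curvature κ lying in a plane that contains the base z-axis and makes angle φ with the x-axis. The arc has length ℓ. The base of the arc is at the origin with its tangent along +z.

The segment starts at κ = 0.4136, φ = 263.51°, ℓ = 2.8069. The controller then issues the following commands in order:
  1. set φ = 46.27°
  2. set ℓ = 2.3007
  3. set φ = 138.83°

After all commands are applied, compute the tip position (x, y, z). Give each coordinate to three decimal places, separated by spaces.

initial: κ=0.4136, φ=263.51°, ℓ=2.8069
cmd 1: set φ=46.27° → (κ,φ,ℓ)=(0.4136,46.27°,2.8069) → tip=(1.0053,1.0509,2.2175)
cmd 2: set ℓ=2.3007 → (κ,φ,ℓ)=(0.4136,46.27°,2.3007) → tip=(0.7013,0.7331,1.9689)
cmd 3: set φ=138.83° → (κ,φ,ℓ)=(0.4136,138.83°,2.3007) → tip=(-0.7637,0.6678,1.9689)

-0.764 0.668 1.969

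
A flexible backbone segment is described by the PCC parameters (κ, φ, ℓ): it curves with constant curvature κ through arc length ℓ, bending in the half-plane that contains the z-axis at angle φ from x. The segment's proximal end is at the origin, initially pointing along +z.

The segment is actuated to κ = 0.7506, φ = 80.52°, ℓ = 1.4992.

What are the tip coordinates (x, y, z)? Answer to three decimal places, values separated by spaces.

0.125 0.748 1.202

θ = κ·ℓ = 0.7506 × 1.4992 = 1.12530 rad
ρ = (1 − cos θ)/κ = (1 − 0.43091)/0.7506 = 0.75819
z = sin θ / κ = 0.90240/0.7506 = 1.20223
x = ρ cos φ = 0.75819 × cos(80.52°) = 0.12488
y = ρ sin φ = 0.75819 × sin(80.52°) = 0.74783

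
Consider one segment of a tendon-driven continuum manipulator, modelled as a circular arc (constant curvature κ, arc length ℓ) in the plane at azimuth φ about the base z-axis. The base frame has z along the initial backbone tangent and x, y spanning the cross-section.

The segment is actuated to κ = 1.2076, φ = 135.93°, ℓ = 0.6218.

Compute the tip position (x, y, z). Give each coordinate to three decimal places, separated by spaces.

-0.160 0.155 0.565

θ = κ·ℓ = 1.2076 × 0.6218 = 0.75089 rad
ρ = (1 − cos θ)/κ = (1 − 0.73108)/1.2076 = 0.22269
z = sin θ / κ = 0.68229/1.2076 = 0.56499
x = ρ cos φ = 0.22269 × cos(135.93°) = -0.16000
y = ρ sin φ = 0.22269 × sin(135.93°) = 0.15489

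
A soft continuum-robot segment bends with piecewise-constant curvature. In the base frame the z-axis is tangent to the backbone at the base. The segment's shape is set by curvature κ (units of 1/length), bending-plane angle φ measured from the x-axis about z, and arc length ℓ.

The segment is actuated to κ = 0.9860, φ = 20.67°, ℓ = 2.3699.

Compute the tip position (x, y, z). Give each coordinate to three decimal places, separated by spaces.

θ = κ·ℓ = 0.9860 × 2.3699 = 2.33672 rad
ρ = (1 − cos θ)/κ = (1 − -0.69320)/0.9860 = 1.71725
z = sin θ / κ = 0.72074/0.9860 = 0.73098
x = ρ cos φ = 1.71725 × cos(20.67°) = 1.60670
y = ρ sin φ = 1.71725 × sin(20.67°) = 0.60616

1.607 0.606 0.731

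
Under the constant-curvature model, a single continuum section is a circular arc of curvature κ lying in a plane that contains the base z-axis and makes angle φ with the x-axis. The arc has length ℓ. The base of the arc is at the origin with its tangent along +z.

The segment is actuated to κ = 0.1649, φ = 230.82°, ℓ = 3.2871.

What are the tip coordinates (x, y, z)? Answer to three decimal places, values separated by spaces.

-0.549 -0.674 3.128

θ = κ·ℓ = 0.1649 × 3.2871 = 0.54204 rad
ρ = (1 − cos θ)/κ = (1 − 0.85666)/0.1649 = 0.86927
z = sin θ / κ = 0.51589/0.1649 = 3.12848
x = ρ cos φ = 0.86927 × cos(230.82°) = -0.54917
y = ρ sin φ = 0.86927 × sin(230.82°) = -0.67383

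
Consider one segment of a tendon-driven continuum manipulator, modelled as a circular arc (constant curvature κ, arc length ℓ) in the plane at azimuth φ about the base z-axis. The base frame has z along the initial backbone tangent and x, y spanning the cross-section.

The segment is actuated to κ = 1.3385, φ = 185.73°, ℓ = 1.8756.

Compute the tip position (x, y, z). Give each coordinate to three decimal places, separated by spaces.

-1.344 -0.135 0.441

θ = κ·ℓ = 1.3385 × 1.8756 = 2.51049 rad
ρ = (1 − cos θ)/κ = (1 − -0.80738)/1.3385 = 1.35030
z = sin θ / κ = 0.59003/1.3385 = 0.44082
x = ρ cos φ = 1.35030 × cos(185.73°) = -1.34355
y = ρ sin φ = 1.35030 × sin(185.73°) = -0.13482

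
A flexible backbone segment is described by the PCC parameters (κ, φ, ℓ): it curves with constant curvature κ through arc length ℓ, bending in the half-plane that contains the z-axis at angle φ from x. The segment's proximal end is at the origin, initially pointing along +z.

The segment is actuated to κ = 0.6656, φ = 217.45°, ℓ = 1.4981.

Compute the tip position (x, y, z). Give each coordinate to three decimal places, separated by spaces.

θ = κ·ℓ = 0.6656 × 1.4981 = 0.99714 rad
ρ = (1 − cos θ)/κ = (1 − 0.54271)/0.6656 = 0.68703
z = sin θ / κ = 0.83992/0.6656 = 1.26190
x = ρ cos φ = 0.68703 × cos(217.45°) = -0.54542
y = ρ sin φ = 0.68703 × sin(217.45°) = -0.41776

-0.545 -0.418 1.262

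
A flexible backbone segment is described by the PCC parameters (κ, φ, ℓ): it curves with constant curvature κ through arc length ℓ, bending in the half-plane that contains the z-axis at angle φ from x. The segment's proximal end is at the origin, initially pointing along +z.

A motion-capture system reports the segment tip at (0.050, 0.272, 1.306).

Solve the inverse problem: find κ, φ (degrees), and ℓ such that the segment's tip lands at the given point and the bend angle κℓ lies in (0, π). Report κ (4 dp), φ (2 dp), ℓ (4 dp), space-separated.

0.3104 79.58 1.3447

ρ = √(x²+y²) = √(0.050² + 0.272²) = 0.27656
φ = atan2(y, x) mod 360° = atan2(0.272, 0.050) = 79.5840°
|p|² = ρ² + z² = 0.27656² + 1.306² = 1.78212
κ = 2ρ / |p|² = 2×0.27656 / 1.78212 = 0.31037
θ = 2·atan2(ρ, z) = 2·atan2(0.27656, 1.306) = 0.41735 rad
ℓ = θ/κ = 0.41735/0.31037 = 1.34470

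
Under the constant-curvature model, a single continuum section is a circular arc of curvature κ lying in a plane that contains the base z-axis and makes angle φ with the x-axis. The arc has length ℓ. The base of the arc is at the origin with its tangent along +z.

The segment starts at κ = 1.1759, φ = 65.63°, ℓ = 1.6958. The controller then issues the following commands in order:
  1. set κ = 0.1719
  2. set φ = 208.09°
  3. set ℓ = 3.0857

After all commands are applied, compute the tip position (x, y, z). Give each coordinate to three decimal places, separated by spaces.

initial: κ=1.1759, φ=65.63°, ℓ=1.6958
cmd 1: set κ=0.1719 → (κ,φ,ℓ)=(0.1719,65.63°,1.6958) → tip=(0.1013,0.2236,1.6719)
cmd 2: set φ=208.09° → (κ,φ,ℓ)=(0.1719,208.09°,1.6958) → tip=(-0.2165,-0.1156,1.6719)
cmd 3: set ℓ=3.0857 → (κ,φ,ℓ)=(0.1719,208.09°,3.0857) → tip=(-0.7052,-0.3764,2.9430)

-0.705 -0.376 2.943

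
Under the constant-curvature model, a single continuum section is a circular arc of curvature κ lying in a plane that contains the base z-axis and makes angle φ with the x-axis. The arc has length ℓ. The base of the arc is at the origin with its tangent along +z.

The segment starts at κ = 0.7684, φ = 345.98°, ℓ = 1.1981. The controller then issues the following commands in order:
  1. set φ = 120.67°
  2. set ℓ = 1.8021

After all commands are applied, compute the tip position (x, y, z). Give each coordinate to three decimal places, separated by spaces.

initial: κ=0.7684, φ=345.98°, ℓ=1.1981
cmd 1: set φ=120.67° → (κ,φ,ℓ)=(0.7684,120.67°,1.1981) → tip=(-0.2620,0.4418,1.0359)
cmd 2: set ℓ=1.8021 → (κ,φ,ℓ)=(0.7684,120.67°,1.8021) → tip=(-0.5410,0.9123,1.2789)

-0.541 0.912 1.279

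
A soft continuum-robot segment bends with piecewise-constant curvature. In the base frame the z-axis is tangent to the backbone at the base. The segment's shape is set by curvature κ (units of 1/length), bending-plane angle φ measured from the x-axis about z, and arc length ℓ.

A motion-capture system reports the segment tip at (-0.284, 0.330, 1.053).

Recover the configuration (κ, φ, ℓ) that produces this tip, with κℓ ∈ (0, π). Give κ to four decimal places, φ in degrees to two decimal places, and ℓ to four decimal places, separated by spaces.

ρ = √(x²+y²) = √(-0.284² + 0.330²) = 0.43538
φ = atan2(y, x) mod 360° = atan2(0.330, -0.284) = 130.7155°
|p|² = ρ² + z² = 0.43538² + 1.053² = 1.29836
κ = 2ρ / |p|² = 2×0.43538 / 1.29836 = 0.67066
θ = 2·atan2(ρ, z) = 2·atan2(0.43538, 1.053) = 0.78412 rad
ℓ = θ/κ = 0.78412/0.67066 = 1.16918

0.6707 130.72 1.1692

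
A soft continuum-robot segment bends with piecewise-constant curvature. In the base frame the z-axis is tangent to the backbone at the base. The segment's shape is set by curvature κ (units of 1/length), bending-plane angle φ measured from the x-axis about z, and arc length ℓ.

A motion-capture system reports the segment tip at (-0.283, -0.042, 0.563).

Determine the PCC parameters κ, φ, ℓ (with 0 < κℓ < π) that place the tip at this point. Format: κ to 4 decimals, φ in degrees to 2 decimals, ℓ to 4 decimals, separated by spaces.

1.4347 188.44 0.6554

ρ = √(x²+y²) = √(-0.283² + -0.042²) = 0.28610
φ = atan2(y, x) mod 360° = atan2(-0.042, -0.283) = 188.4416°
|p|² = ρ² + z² = 0.28610² + 0.563² = 0.39882
κ = 2ρ / |p|² = 2×0.28610 / 0.39882 = 1.43472
θ = 2·atan2(ρ, z) = 2·atan2(0.28610, 0.563) = 0.94032 rad
ℓ = θ/κ = 0.94032/1.43472 = 0.65540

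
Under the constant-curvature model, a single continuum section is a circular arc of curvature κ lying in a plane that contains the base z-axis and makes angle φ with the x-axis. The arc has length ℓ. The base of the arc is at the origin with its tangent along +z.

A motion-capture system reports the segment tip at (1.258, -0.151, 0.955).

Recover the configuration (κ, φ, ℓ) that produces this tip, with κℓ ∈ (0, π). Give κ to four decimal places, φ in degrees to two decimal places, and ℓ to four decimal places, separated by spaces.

ρ = √(x²+y²) = √(1.258² + -0.151²) = 1.26703
φ = atan2(y, x) mod 360° = atan2(-0.151, 1.258) = 353.1554°
|p|² = ρ² + z² = 1.26703² + 0.955² = 2.51739
κ = 2ρ / |p|² = 2×1.26703 / 2.51739 = 1.00662
θ = 2·atan2(ρ, z) = 2·atan2(1.26703, 0.955) = 1.84982 rad
ℓ = θ/κ = 1.84982/1.00662 = 1.83765

1.0066 353.16 1.8377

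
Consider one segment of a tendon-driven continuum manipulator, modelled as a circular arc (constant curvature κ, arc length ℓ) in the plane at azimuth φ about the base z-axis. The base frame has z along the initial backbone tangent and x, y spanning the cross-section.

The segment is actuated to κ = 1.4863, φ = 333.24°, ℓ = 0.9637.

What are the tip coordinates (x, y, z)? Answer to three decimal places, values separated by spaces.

0.518 -0.261 0.666

θ = κ·ℓ = 1.4863 × 0.9637 = 1.43235 rad
ρ = (1 − cos θ)/κ = (1 − 0.13801)/1.4863 = 0.57996
z = sin θ / κ = 0.99043/1.4863 = 0.66637
x = ρ cos φ = 0.57996 × cos(333.24°) = 0.51785
y = ρ sin φ = 0.57996 × sin(333.24°) = -0.26113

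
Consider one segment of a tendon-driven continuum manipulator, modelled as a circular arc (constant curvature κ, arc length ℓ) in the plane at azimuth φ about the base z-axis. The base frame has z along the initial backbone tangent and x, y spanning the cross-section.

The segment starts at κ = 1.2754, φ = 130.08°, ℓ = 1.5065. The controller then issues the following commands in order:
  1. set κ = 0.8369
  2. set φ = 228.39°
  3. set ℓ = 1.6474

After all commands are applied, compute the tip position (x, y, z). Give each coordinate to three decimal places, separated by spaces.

initial: κ=1.2754, φ=130.08°, ℓ=1.5065
cmd 1: set κ=0.8369 → (κ,φ,ℓ)=(0.8369,130.08°,1.5065) → tip=(-0.5346,0.6354,1.1379)
cmd 2: set φ=228.39° → (κ,φ,ℓ)=(0.8369,228.39°,1.5065) → tip=(-0.5514,-0.6209,1.1379)
cmd 3: set ℓ=1.6474 → (κ,φ,ℓ)=(0.8369,228.39°,1.6474) → tip=(-0.6420,-0.7228,1.1729)

-0.642 -0.723 1.173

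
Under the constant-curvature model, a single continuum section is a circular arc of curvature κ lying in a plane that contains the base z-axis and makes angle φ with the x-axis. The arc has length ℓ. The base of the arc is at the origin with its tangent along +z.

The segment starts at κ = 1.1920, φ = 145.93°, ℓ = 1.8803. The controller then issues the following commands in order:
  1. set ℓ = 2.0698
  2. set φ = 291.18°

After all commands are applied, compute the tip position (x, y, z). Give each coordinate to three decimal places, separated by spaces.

initial: κ=1.1920, φ=145.93°, ℓ=1.8803
cmd 1: set ℓ=2.0698 → (κ,φ,ℓ)=(1.1920,145.93°,2.0698) → tip=(-1.2377,0.8371,0.5238)
cmd 2: set φ=291.18° → (κ,φ,ℓ)=(1.1920,291.18°,2.0698) → tip=(0.5399,-1.3933,0.5238)

0.540 -1.393 0.524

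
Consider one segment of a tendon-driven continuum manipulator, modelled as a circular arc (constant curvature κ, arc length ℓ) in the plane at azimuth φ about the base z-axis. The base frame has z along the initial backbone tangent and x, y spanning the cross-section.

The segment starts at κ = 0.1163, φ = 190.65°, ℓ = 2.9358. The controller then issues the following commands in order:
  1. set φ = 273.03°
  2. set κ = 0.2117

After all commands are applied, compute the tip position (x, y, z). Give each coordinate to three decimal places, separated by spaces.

0.047 -0.882 2.750

initial: κ=0.1163, φ=190.65°, ℓ=2.9358
cmd 1: set φ=273.03° → (κ,φ,ℓ)=(0.1163,273.03°,2.9358) → tip=(0.0262,-0.4956,2.8791)
cmd 2: set κ=0.2117 → (κ,φ,ℓ)=(0.2117,273.03°,2.9358) → tip=(0.0467,-0.8821,2.7504)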